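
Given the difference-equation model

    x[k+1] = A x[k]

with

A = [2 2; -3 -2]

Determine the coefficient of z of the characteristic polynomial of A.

0

For a 2×2 matrix, det(zI - A) = z^2 - (tr A)z + det A.
tr A = 0, det A = 2.
So p(z) = z^2 + 2.
The coefficient of z is 0.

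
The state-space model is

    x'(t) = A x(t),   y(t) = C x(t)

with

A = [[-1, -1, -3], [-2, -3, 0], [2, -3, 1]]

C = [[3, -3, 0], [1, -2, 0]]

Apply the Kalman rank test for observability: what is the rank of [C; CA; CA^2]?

CA = [[3, 6, -9], [3, 5, -3]]
CA^2 = [[-33, 6, -18], [-19, -9, -12]]
Observability matrix O = [C; CA; CA^2] = [[3, -3, 0], [1, -2, 0], [3, 6, -9], [3, 5, -3], [-33, 6, -18], [-19, -9, -12]]
Take the 3×3 submatrix of O formed by rows 1, 2, 3: [[3, -3, 0], [1, -2, 0], [3, 6, -9]]. Its determinant is 3·((-2)·(-9) - 0·6) - (-3)·(1·(-9) - 0·3) + 0·(1·6 - (-2)·3) = 3·18 - (-3)·(-9) + 0·12 = 27 ≠ 0.
So rank(O) ≥ 3; since O has 3 columns, rank(O) = 3.
rank(O) = 3 = n, so the pair (A, C) is completely observable.

3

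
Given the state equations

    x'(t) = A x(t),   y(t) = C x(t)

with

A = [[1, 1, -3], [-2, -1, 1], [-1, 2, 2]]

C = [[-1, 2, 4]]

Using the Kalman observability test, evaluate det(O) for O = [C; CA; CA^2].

CA = [[-9, 5, 13]]
CA^2 = [[-32, 12, 58]]
Observability matrix O = [C; CA; CA^2] = [[-1, 2, 4], [-9, 5, 13], [-32, 12, 58]]
Expanding along the first row, det(O) = (-1)·(5·58 - 13·12) - 2·((-9)·58 - 13·(-32)) + 4·((-9)·12 - 5·(-32)) = (-1)·134 - 2·(-106) + 4·52 = 286
Since det(O) ≠ 0, rank(O) = 3 and the system is completely observable.

286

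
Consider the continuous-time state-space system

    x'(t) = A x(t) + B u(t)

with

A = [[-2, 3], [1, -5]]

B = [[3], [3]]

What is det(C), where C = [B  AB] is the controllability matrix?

-45

AB = [[3], [-12]]
Controllability matrix C = [B  AB] = [[3, 3], [3, -12]]
det(C) = 3·(-12) - 3·3 = -36 - 9 = -45
Since det(C) ≠ 0, rank(C) = 2 and the system is completely controllable.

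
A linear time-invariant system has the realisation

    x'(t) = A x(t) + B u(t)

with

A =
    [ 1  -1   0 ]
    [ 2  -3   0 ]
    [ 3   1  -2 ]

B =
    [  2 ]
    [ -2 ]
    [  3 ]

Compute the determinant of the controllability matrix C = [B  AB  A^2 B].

AB = [[4], [10], [-2]]
A^2B = [[-6], [-22], [26]]
Controllability matrix C = [B  AB  A^2B] = [[2, 4, -6], [-2, 10, -22], [3, -2, 26]]
Expanding along the first row, det(C) = 2·(10·26 - (-22)·(-2)) - 4·((-2)·26 - (-22)·3) + (-6)·((-2)·(-2) - 10·3) = 2·216 - 4·14 + (-6)·(-26) = 532
Since det(C) ≠ 0, rank(C) = 3 and the system is completely controllable.

532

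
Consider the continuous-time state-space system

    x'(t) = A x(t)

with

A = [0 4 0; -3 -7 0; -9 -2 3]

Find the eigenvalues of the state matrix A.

det(sI - A) = s^3 - (tr A)s^2 + (M11 + M22 + M33)s - det A, where Mii is the 2×2 principal minor of A obtained by deleting row i and column i.
tr A = 0 + (-7) + 3 = -4; M11 = (-7)·3 - 0·(-2) = -21 - 0 = -21; M22 = 0·3 - 0·(-9) = 0 - 0 = 0; M33 = 0·(-7) - 4·(-3) = 0 - (-12) = 12; sum of minors = -9.
det A = 0·((-7)·3 - 0·(-2)) - 4·((-3)·3 - 0·(-9)) + 0·((-3)·(-2) - (-7)·(-9)) = 0·(-21) - 4·(-9) + 0·(-57) = 36.
So p(s) = det(sI - A) = s^3 + 4s^2 - 9s - 36.
Rational-root test: any integer root divides -36. Testing small divisors, s = -3 works: p(-3) = -27 + 36 + 27 + (-36) = 0, so (s + 3) is a factor.
Dividing, p(s) = (s + 3)(s^2 + s - 12).
Factor s^2 + s - 12: two numbers with sum -1 and product -12 are 3 and -4, so s^2 + s - 12 = (s - 3)(s + 4).
Hence p(s) = (s - 3) (s + 3) (s + 4), with roots -4, -3, 3.
At least one eigenvalue has non-negative real part, so the system is not asymptotically stable.

-4, -3, 3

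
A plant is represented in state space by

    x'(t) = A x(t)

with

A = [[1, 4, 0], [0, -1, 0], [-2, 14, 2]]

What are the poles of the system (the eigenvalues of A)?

-1, 1, 2

det(sI - A) = s^3 - (tr A)s^2 + (M11 + M22 + M33)s - det A, where Mii is the 2×2 principal minor of A obtained by deleting row i and column i.
tr A = 1 + (-1) + 2 = 2; M11 = (-1)·2 - 0·14 = -2 - 0 = -2; M22 = 1·2 - 0·(-2) = 2 - 0 = 2; M33 = 1·(-1) - 4·0 = -1 - 0 = -1; sum of minors = -1.
det A = 1·((-1)·2 - 0·14) - 4·(0·2 - 0·(-2)) + 0·(0·14 - (-1)·(-2)) = 1·(-2) - 4·0 + 0·(-2) = -2.
So p(s) = det(sI - A) = s^3 - 2s^2 - s + 2.
Rational-root test: any integer root divides 2. Testing small divisors, s = -1 works: p(-1) = -1 + (-2) + 1 + 2 = 0, so (s + 1) is a factor.
Dividing, p(s) = (s + 1)(s^2 - 3s + 2).
Factor s^2 - 3s + 2: two numbers with sum 3 and product 2 are 2 and 1, so s^2 - 3s + 2 = (s - 2)(s - 1).
Hence p(s) = (s - 2) (s - 1) (s + 1), with roots -1, 1, 2.
At least one eigenvalue has non-negative real part, so the system is not asymptotically stable.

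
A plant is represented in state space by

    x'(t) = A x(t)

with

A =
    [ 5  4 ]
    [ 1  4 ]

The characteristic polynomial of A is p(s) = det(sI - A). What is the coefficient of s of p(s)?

-9

For a 2×2 matrix, det(sI - A) = s^2 - (tr A)s + det A.
tr A = 9, det A = 16.
So p(s) = s^2 - 9s + 16.
The coefficient of s is -9.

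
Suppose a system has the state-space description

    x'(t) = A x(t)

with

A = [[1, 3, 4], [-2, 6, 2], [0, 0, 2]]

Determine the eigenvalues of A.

2, 3, 4

det(sI - A) = s^3 - (tr A)s^2 + (M11 + M22 + M33)s - det A, where Mii is the 2×2 principal minor of A obtained by deleting row i and column i.
tr A = 1 + 6 + 2 = 9; M11 = 6·2 - 2·0 = 12 - 0 = 12; M22 = 1·2 - 4·0 = 2 - 0 = 2; M33 = 1·6 - 3·(-2) = 6 - (-6) = 12; sum of minors = 26.
det A = 1·(6·2 - 2·0) - 3·((-2)·2 - 2·0) + 4·((-2)·0 - 6·0) = 1·12 - 3·(-4) + 4·0 = 24.
So p(s) = det(sI - A) = s^3 - 9s^2 + 26s - 24.
Rational-root test: any integer root divides -24. Testing small divisors, s = 2 works: p(2) = 8 + (-36) + 52 + (-24) = 0, so (s - 2) is a factor.
Dividing, p(s) = (s - 2)(s^2 - 7s + 12).
Factor s^2 - 7s + 12: two numbers with sum 7 and product 12 are 4 and 3, so s^2 - 7s + 12 = (s - 4)(s - 3).
Hence p(s) = (s - 4) (s - 3) (s - 2), with roots 2, 3, 4.
At least one eigenvalue has non-negative real part, so the system is not asymptotically stable.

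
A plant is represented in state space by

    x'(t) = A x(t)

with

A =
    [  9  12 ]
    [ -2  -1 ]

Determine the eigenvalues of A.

3, 5

det(sI - A) = s^2 - (tr A)s + det A, with tr A = 9 + (-1) = 8 and det A = 9·(-1) - 12·(-2) = -9 - (-24) = 15.
So p(s) = det(sI - A) = s^2 - 8s + 15.
Factor s^2 - 8s + 15: two numbers with sum 8 and product 15 are 5 and 3, so s^2 - 8s + 15 = (s - 5)(s - 3).
Hence p(s) = (s - 5) (s - 3), with roots 3, 5.
At least one eigenvalue has non-negative real part, so the system is not asymptotically stable.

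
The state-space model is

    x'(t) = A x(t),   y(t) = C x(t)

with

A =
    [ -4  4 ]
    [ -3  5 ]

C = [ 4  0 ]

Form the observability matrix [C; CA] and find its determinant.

64

CA = [[-16, 16]]
Observability matrix O = [C; CA] = [[4, 0], [-16, 16]]
det(O) = 4·16 - 0·(-16) = 64 - 0 = 64
Since det(O) ≠ 0, rank(O) = 2 and the system is completely observable.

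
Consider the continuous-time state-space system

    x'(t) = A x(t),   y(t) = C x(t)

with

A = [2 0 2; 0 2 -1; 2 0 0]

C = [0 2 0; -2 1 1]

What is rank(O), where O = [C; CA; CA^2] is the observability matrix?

CA = [[0, 4, -2], [-2, 2, -5]]
CA^2 = [[-4, 8, -4], [-14, 4, -6]]
Observability matrix O = [C; CA; CA^2] = [[0, 2, 0], [-2, 1, 1], [0, 4, -2], [-2, 2, -5], [-4, 8, -4], [-14, 4, -6]]
Take the 3×3 submatrix of O formed by rows 1, 2, 3: [[0, 2, 0], [-2, 1, 1], [0, 4, -2]]. Its determinant is 0·(1·(-2) - 1·4) - 2·((-2)·(-2) - 1·0) + 0·((-2)·4 - 1·0) = 0·(-6) - 2·4 + 0·(-8) = -8 ≠ 0.
So rank(O) ≥ 3; since O has 3 columns, rank(O) = 3.
rank(O) = 3 = n, so the pair (A, C) is completely observable.

3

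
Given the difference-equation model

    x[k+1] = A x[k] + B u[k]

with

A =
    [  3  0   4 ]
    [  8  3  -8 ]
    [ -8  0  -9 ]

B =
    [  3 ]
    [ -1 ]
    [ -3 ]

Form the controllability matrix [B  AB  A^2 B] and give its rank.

AB = [[-3], [45], [3]]
A^2B = [[3], [87], [-3]]
Controllability matrix C = [B  AB  A^2B] = [[3, -3, 3], [-1, 45, 87], [-3, 3, -3]]
The rows r1, r2, r3 of C are linearly dependent: r1 + r3 = 0 (check each entry), so rank(C) ≤ 2.
The 2×2 minor from rows 1, 2, columns 1, 2 is 3·45 - (-3)·(-1) = 135 - 3 = 132 ≠ 0, so rank(C) = 2.
rank(C) = 2 < n = 3, so the pair (A, B) is not completely controllable.

2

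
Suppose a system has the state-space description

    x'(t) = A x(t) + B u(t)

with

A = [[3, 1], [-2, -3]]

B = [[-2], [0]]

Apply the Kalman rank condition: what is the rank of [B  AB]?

AB = [[-6], [4]]
Controllability matrix C = [B  AB] = [[-2, -6], [0, 4]]
det(C) = (-2)·4 - (-6)·0 = -8 - 0 = -8 ≠ 0, so rank(C) = 2.
rank(C) = 2 = n, so the pair (A, B) is completely controllable.

2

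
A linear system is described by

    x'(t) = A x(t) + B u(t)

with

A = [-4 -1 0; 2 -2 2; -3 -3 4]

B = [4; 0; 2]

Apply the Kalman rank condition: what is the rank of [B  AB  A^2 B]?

AB = [[-16], [12], [-4]]
A^2B = [[52], [-64], [-4]]
Controllability matrix C = [B  AB  A^2B] = [[4, -16, 52], [0, 12, -64], [2, -4, -4]]
det(C) = 4·(12·(-4) - (-64)·(-4)) - (-16)·(0·(-4) - (-64)·2) + 52·(0·(-4) - 12·2) = 4·(-304) - (-16)·128 + 52·(-24) = -416 ≠ 0, so rank(C) = 3.
rank(C) = 3 = n, so the pair (A, B) is completely controllable.

3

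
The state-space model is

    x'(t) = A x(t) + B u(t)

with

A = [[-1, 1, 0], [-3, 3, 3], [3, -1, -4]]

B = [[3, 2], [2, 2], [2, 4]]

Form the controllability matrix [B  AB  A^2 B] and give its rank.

AB = [[-1, 0], [3, 12], [-1, -12]]
A^2B = [[4, 12], [9, 0], [-2, 36]]
Controllability matrix C = [B  AB  A^2B] = [[3, 2, -1, 0, 4, 12], [2, 2, 3, 12, 9, 0], [2, 4, -1, -12, -2, 36]]
Take the 3×3 submatrix of C formed by columns 1, 2, 3: [[3, 2, -1], [2, 2, 3], [2, 4, -1]]. Its determinant is 3·(2·(-1) - 3·4) - 2·(2·(-1) - 3·2) + (-1)·(2·4 - 2·2) = 3·(-14) - 2·(-8) + (-1)·4 = -30 ≠ 0.
So rank(C) ≥ 3; since C has 3 rows, rank(C) = 3.
rank(C) = 3 = n, so the pair (A, B) is completely controllable.

3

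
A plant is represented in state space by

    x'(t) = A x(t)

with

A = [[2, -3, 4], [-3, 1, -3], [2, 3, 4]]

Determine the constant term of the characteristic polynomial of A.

Expand det(sI - A) for the 3×3 matrix.
p(s) = s^3 - 7s^2 + 6s + 36.
(Check: constant term = det(-A) = (-1)^3 det A = 36; coefficient of s^2 = -tr A = -7.)
The constant term is 36.

36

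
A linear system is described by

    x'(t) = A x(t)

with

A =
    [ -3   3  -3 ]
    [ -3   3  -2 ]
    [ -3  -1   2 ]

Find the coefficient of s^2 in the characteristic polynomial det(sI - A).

-2

Expand det(sI - A) for the 3×3 matrix.
p(s) = s^3 - 2s^2 - 11s + 12.
(Check: constant term = det(-A) = (-1)^3 det A = 12; coefficient of s^2 = -tr A = -2.)
The coefficient of s^2 is -2.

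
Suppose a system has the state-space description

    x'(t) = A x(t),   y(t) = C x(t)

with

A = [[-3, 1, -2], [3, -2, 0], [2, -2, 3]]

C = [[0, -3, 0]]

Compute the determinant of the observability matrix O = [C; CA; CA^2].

CA = [[-9, 6, 0]]
CA^2 = [[45, -21, 18]]
Observability matrix O = [C; CA; CA^2] = [[0, -3, 0], [-9, 6, 0], [45, -21, 18]]
Expanding along the first row, det(O) = 0·(6·18 - 0·(-21)) - (-3)·((-9)·18 - 0·45) + 0·((-9)·(-21) - 6·45) = 0·108 - (-3)·(-162) + 0·(-81) = -486
Since det(O) ≠ 0, rank(O) = 3 and the system is completely observable.

-486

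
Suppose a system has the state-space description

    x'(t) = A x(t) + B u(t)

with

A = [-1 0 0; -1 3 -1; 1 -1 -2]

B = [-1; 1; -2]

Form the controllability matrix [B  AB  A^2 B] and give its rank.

AB = [[1], [6], [2]]
A^2B = [[-1], [15], [-9]]
Controllability matrix C = [B  AB  A^2B] = [[-1, 1, -1], [1, 6, 15], [-2, 2, -9]]
det(C) = (-1)·(6·(-9) - 15·2) - 1·(1·(-9) - 15·(-2)) + (-1)·(1·2 - 6·(-2)) = (-1)·(-84) - 1·21 + (-1)·14 = 49 ≠ 0, so rank(C) = 3.
rank(C) = 3 = n, so the pair (A, B) is completely controllable.

3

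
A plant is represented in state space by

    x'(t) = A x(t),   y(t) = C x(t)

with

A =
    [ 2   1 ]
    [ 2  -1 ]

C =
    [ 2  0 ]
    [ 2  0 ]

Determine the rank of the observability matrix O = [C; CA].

CA = [[4, 2], [4, 2]]
Observability matrix O = [C; CA] = [[2, 0], [2, 0], [4, 2], [4, 2]]
Take the 2×2 submatrix of O formed by rows 1, 3: [[2, 0], [4, 2]]. Its determinant is 2·2 - 0·4 = 4 - 0 = 4 ≠ 0.
So rank(O) ≥ 2; since O has 2 columns, rank(O) = 2.
rank(O) = 2 = n, so the pair (A, C) is completely observable.

2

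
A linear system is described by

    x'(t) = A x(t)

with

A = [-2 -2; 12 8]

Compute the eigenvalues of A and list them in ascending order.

det(sI - A) = s^2 - (tr A)s + det A, with tr A = (-2) + 8 = 6 and det A = (-2)·8 - (-2)·12 = -16 - (-24) = 8.
So p(s) = det(sI - A) = s^2 - 6s + 8.
Factor s^2 - 6s + 8: two numbers with sum 6 and product 8 are 4 and 2, so s^2 - 6s + 8 = (s - 4)(s - 2).
Hence p(s) = (s - 4) (s - 2), with roots 2, 4.
At least one eigenvalue has non-negative real part, so the system is not asymptotically stable.

2, 4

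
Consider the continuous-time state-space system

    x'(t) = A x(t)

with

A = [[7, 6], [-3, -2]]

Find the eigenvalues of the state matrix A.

1, 4

det(sI - A) = s^2 - (tr A)s + det A, with tr A = 7 + (-2) = 5 and det A = 7·(-2) - 6·(-3) = -14 - (-18) = 4.
So p(s) = det(sI - A) = s^2 - 5s + 4.
Factor s^2 - 5s + 4: two numbers with sum 5 and product 4 are 4 and 1, so s^2 - 5s + 4 = (s - 4)(s - 1).
Hence p(s) = (s - 4) (s - 1), with roots 1, 4.
At least one eigenvalue has non-negative real part, so the system is not asymptotically stable.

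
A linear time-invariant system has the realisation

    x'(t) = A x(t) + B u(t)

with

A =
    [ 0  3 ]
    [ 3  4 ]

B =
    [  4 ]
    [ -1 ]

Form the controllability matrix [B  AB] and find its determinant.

AB = [[-3], [8]]
Controllability matrix C = [B  AB] = [[4, -3], [-1, 8]]
det(C) = 4·8 - (-3)·(-1) = 32 - 3 = 29
Since det(C) ≠ 0, rank(C) = 2 and the system is completely controllable.

29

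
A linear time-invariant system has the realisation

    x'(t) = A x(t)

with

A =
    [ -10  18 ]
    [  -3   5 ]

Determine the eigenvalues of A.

-4, -1

det(sI - A) = s^2 - (tr A)s + det A, with tr A = (-10) + 5 = -5 and det A = (-10)·5 - 18·(-3) = -50 - (-54) = 4.
So p(s) = det(sI - A) = s^2 + 5s + 4.
Factor s^2 + 5s + 4: two numbers with sum -5 and product 4 are -1 and -4, so s^2 + 5s + 4 = (s + 1)(s + 4).
Hence p(s) = (s + 1) (s + 4), with roots -4, -1.
All eigenvalues have negative real part, so the system is asymptotically stable.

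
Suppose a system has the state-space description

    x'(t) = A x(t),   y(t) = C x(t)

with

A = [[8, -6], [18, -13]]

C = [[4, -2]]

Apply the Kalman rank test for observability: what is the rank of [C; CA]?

1

CA = [[-4, 2]]
Observability matrix O = [C; CA] = [[4, -2], [-4, 2]]
Every row of O is a scalar multiple of row 1 = [4, -2] (multipliers 1, -1), so the rows span a one-dimensional space.
O ≠ 0, hence rank(O) = 1.
rank(O) = 1 < n = 2, so the pair (A, C) is not completely observable.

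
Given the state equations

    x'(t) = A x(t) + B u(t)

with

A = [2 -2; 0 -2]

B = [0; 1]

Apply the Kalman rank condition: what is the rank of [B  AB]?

2

AB = [[-2], [-2]]
Controllability matrix C = [B  AB] = [[0, -2], [1, -2]]
det(C) = 0·(-2) - (-2)·1 = 0 - (-2) = 2 ≠ 0, so rank(C) = 2.
rank(C) = 2 = n, so the pair (A, B) is completely controllable.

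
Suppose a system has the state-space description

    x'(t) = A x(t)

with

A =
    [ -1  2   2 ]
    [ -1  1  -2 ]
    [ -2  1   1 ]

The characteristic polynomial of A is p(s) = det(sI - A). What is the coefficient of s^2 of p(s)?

-1

Expand det(sI - A) for the 3×3 matrix.
p(s) = s^3 - s^2 + 7s - 9.
(Check: constant term = det(-A) = (-1)^3 det A = -9; coefficient of s^2 = -tr A = -1.)
The coefficient of s^2 is -1.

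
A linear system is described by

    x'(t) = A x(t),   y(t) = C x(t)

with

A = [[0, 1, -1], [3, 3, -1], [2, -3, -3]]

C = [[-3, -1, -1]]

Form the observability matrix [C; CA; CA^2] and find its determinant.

-1012

CA = [[-5, -3, 7]]
CA^2 = [[5, -35, -13]]
Observability matrix O = [C; CA; CA^2] = [[-3, -1, -1], [-5, -3, 7], [5, -35, -13]]
Expanding along the first row, det(O) = (-3)·((-3)·(-13) - 7·(-35)) - (-1)·((-5)·(-13) - 7·5) + (-1)·((-5)·(-35) - (-3)·5) = (-3)·284 - (-1)·30 + (-1)·190 = -1012
Since det(O) ≠ 0, rank(O) = 3 and the system is completely observable.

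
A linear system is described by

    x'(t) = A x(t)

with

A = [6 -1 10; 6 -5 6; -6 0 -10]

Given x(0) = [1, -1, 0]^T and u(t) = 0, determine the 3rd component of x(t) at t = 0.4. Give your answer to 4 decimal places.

det(sI - A) = s^3 - (tr A)s^2 + (M11 + M22 + M33)s - det A, where Mii is the 2×2 principal minor of A obtained by deleting row i and column i.
tr A = 6 + (-5) + (-10) = -9; M11 = (-5)·(-10) - 6·0 = 50 - 0 = 50; M22 = 6·(-10) - 10·(-6) = -60 - (-60) = 0; M33 = 6·(-5) - (-1)·6 = -30 - (-6) = -24; sum of minors = 26.
det A = 6·((-5)·(-10) - 6·0) - (-1)·(6·(-10) - 6·(-6)) + 10·(6·0 - (-5)·(-6)) = 6·50 - (-1)·(-24) + 10·(-30) = -24.
So p(s) = det(sI - A) = s^3 + 9s^2 + 26s + 24.
Rational-root test: any integer root divides 24. Testing small divisors, s = -2 works: p(-2) = -8 + 36 + (-52) + 24 = 0, so (s + 2) is a factor.
Dividing, p(s) = (s + 2)(s^2 + 7s + 12).
Factor s^2 + 7s + 12: two numbers with sum -7 and product 12 are -3 and -4, so s^2 + 7s + 12 = (s + 3)(s + 4).
Hence p(s) = (s + 2) (s + 3) (s + 4), with roots -4, -3, -2.
The eigenvalues -4, -3, -2 are distinct and real, so A is diagonalisable and x(t) = e^{At} x(0) = V diag(e^{λ_i t}) V^{-1} x(0), where the columns of V are the eigenvectors.
λ = -4: A - (-4)I = [[10, -1, 10], [6, -1, 6], [-6, 0, -6]]. v must be orthogonal to every row; (row 1) × (row 2) = [4, 0, -4], so take v_1 = [1, 0, -1]^T.
λ = -3: A - (-3)I = [[9, -1, 10], [6, -2, 6], [-6, 0, -7]]. v must be orthogonal to every row; (row 1) × (row 2) = [14, 6, -12], so take v_2 = [7, 3, -6]^T.
λ = -2: A - (-2)I = [[8, -1, 10], [6, -3, 6], [-6, 0, -8]]. v must be orthogonal to every row; (row 1) × (row 2) = [24, 12, -18], so take v_3 = [4, 2, -3]^T.
V = [v_1 v_2 v_3] = [[1, 7, 4], [0, 3, 2], [-1, -6, -3]] has det V = 1, so V^{-1} = adj(V)/det V = [[3, -3, 2], [-2, 1, -2], [3, -1, 3]].
Modal coordinates z(0) = V^{-1} x(0): 3·1 + (-3)·(-1) + 2·0 = 6; (-2)·1 + 1·(-1) + (-2)·0 = -3; 3·1 + (-1)·(-1) + 3·0 = 4; so z(0) = [6, -3, 4]^T.
x_3(t) = Σ_i (v_i)_3 · z_i(0) · e^{λ_i t} (row 3 of V times the modal terms).
x_3(0.4) = (-1)·6·e^{-4·0.4} + (-6)·(-3)·e^{-3·0.4} + (-3)·4·e^{-2·0.4} = (-6)·0.201897 + 18·0.301194 + (-12)·0.449329 = -1.1818.

-1.1818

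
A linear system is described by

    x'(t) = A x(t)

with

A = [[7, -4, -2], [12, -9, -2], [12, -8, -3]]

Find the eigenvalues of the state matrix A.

-5, -1, 1

det(sI - A) = s^3 - (tr A)s^2 + (M11 + M22 + M33)s - det A, where Mii is the 2×2 principal minor of A obtained by deleting row i and column i.
tr A = 7 + (-9) + (-3) = -5; M11 = (-9)·(-3) - (-2)·(-8) = 27 - 16 = 11; M22 = 7·(-3) - (-2)·12 = -21 - (-24) = 3; M33 = 7·(-9) - (-4)·12 = -63 - (-48) = -15; sum of minors = -1.
det A = 7·((-9)·(-3) - (-2)·(-8)) - (-4)·(12·(-3) - (-2)·12) + (-2)·(12·(-8) - (-9)·12) = 7·11 - (-4)·(-12) + (-2)·12 = 5.
So p(s) = det(sI - A) = s^3 + 5s^2 - s - 5.
Rational-root test: any integer root divides -5. Testing small divisors, s = -1 works: p(-1) = -1 + 5 + 1 + (-5) = 0, so (s + 1) is a factor.
Dividing, p(s) = (s + 1)(s^2 + 4s - 5).
Factor s^2 + 4s - 5: two numbers with sum -4 and product -5 are 1 and -5, so s^2 + 4s - 5 = (s - 1)(s + 5).
Hence p(s) = (s - 1) (s + 1) (s + 5), with roots -5, -1, 1.
At least one eigenvalue has non-negative real part, so the system is not asymptotically stable.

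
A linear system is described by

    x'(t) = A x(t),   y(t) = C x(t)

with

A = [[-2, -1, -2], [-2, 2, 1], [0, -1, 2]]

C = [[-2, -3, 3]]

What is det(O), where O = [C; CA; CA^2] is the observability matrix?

-1936

CA = [[10, -7, 7]]
CA^2 = [[-6, -31, -13]]
Observability matrix O = [C; CA; CA^2] = [[-2, -3, 3], [10, -7, 7], [-6, -31, -13]]
Expanding along the first row, det(O) = (-2)·((-7)·(-13) - 7·(-31)) - (-3)·(10·(-13) - 7·(-6)) + 3·(10·(-31) - (-7)·(-6)) = (-2)·308 - (-3)·(-88) + 3·(-352) = -1936
Since det(O) ≠ 0, rank(O) = 3 and the system is completely observable.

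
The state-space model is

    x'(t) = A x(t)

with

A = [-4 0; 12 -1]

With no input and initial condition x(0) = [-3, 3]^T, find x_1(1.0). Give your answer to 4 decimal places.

-0.0549

det(sI - A) = s^2 - (tr A)s + det A, with tr A = (-4) + (-1) = -5 and det A = (-4)·(-1) - 0·12 = 4 - 0 = 4.
So p(s) = det(sI - A) = s^2 + 5s + 4.
Factor s^2 + 5s + 4: two numbers with sum -5 and product 4 are -1 and -4, so s^2 + 5s + 4 = (s + 1)(s + 4).
Hence p(s) = (s + 1) (s + 4), with roots -4, -1.
The eigenvalues -4, -1 are distinct and real, so A is diagonalisable and x(t) = e^{At} x(0) = V diag(e^{λ_i t}) V^{-1} x(0), where the columns of V are the eigenvectors.
λ = -4: A - (-4)I = [[0, 0], [12, 3]]. Row 2 gives 12·v1 + 3·v2 = 0, so take v_1 = [1, -4]^T.
λ = -1: A - (-1)I = [[-3, 0], [12, 0]]. Row 1 gives (-3)·v1 + 0·v2 = 0, so take v_2 = [0, 1]^T.
V = [v_1 v_2] = [[1, 0], [-4, 1]] has det V = 1, so V^{-1} = adj(V)/det V = [[1, 0], [4, 1]].
Modal coordinates z(0) = V^{-1} x(0): 1·(-3) + 0·3 = -3; 4·(-3) + 1·3 = -9; so z(0) = [-3, -9]^T.
x_1(t) = Σ_i (v_i)_1 · z_i(0) · e^{λ_i t} (row 1 of V times the modal terms).
x_1(1.0) = 1·(-3)·e^{-4·1.0} + 0·(-9)·e^{-1·1.0} = (-3)·0.018316 + 0·0.367879 = -0.0549.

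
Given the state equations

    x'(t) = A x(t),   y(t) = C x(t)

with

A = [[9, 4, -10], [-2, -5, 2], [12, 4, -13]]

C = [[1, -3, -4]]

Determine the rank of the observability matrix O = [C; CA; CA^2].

CA = [[-33, 3, 36]]
CA^2 = [[129, -3, -132]]
Observability matrix O = [C; CA; CA^2] = [[1, -3, -4], [-33, 3, 36], [129, -3, -132]]
The columns c1, c2, c3 of O are linearly dependent: c1 - c2 + c3 = 0 (check each entry), so rank(O) ≤ 2.
The 2×2 minor from rows 1, 2, columns 1, 2 is 1·3 - (-3)·(-33) = 3 - 99 = -96 ≠ 0, so rank(O) = 2.
rank(O) = 2 < n = 3, so the pair (A, C) is not completely observable.

2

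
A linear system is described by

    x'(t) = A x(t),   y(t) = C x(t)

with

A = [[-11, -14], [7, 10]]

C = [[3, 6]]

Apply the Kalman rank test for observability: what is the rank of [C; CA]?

CA = [[9, 18]]
Observability matrix O = [C; CA] = [[3, 6], [9, 18]]
Every row of O is a scalar multiple of row 1 = [3, 6] (multipliers 1, 3), so the rows span a one-dimensional space.
O ≠ 0, hence rank(O) = 1.
rank(O) = 1 < n = 2, so the pair (A, C) is not completely observable.

1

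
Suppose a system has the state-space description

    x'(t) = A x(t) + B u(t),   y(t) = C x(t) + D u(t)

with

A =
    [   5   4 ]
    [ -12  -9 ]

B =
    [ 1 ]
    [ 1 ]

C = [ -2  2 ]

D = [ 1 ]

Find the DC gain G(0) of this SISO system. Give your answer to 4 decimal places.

-19.0000

G(0) = C(-A)^{-1}B + D = -C A^{-1} B + D.
det A = 3, so A^{-1} = (1/3)·adj(A) = [[-3, -4/3], [4, 5/3]]
A^{-1} B = [-13/3, 17/3]^T
C A^{-1} B = 20
G(0) = D - C A^{-1} B = 1 - (20) = -19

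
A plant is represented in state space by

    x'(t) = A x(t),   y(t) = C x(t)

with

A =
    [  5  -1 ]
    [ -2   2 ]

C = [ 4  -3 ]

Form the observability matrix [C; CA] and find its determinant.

CA = [[26, -10]]
Observability matrix O = [C; CA] = [[4, -3], [26, -10]]
det(O) = 4·(-10) - (-3)·26 = -40 - (-78) = 38
Since det(O) ≠ 0, rank(O) = 2 and the system is completely observable.

38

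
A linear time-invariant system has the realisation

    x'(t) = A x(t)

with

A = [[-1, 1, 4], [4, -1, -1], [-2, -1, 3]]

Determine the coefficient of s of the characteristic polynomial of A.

-2

Expand det(sI - A) for the 3×3 matrix.
p(s) = s^3 - s^2 - 2s + 30.
(Check: constant term = det(-A) = (-1)^3 det A = 30; coefficient of s^2 = -tr A = -1.)
The coefficient of s is -2.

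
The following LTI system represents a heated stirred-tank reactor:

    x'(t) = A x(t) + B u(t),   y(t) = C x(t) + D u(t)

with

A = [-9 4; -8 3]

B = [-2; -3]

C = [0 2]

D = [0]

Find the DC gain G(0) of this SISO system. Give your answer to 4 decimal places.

-4.4000

G(0) = C(-A)^{-1}B + D = -C A^{-1} B + D.
det A = 5, so A^{-1} = (1/5)·adj(A) = [[3/5, -4/5], [8/5, -9/5]]
A^{-1} B = [6/5, 11/5]^T
C A^{-1} B = 22/5
G(0) = D - C A^{-1} B = 0 - (22/5) = -22/5 ≈ -4.4000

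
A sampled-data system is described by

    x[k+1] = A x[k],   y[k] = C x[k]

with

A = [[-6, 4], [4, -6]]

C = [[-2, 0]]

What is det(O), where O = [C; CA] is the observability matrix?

CA = [[12, -8]]
Observability matrix O = [C; CA] = [[-2, 0], [12, -8]]
det(O) = (-2)·(-8) - 0·12 = 16 - 0 = 16
Since det(O) ≠ 0, rank(O) = 2 and the system is completely observable.

16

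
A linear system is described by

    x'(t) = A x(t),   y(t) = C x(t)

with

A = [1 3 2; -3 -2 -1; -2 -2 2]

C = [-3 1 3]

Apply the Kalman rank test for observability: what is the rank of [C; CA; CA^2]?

3

CA = [[-12, -17, -1]]
CA^2 = [[41, 0, -9]]
Observability matrix O = [C; CA; CA^2] = [[-3, 1, 3], [-12, -17, -1], [41, 0, -9]]
det(O) = (-3)·((-17)·(-9) - (-1)·0) - 1·((-12)·(-9) - (-1)·41) + 3·((-12)·0 - (-17)·41) = (-3)·153 - 1·149 + 3·697 = 1483 ≠ 0, so rank(O) = 3.
rank(O) = 3 = n, so the pair (A, C) is completely observable.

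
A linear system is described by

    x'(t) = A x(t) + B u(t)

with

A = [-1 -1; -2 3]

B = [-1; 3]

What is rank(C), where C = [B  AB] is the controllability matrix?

AB = [[-2], [11]]
Controllability matrix C = [B  AB] = [[-1, -2], [3, 11]]
det(C) = (-1)·11 - (-2)·3 = -11 - (-6) = -5 ≠ 0, so rank(C) = 2.
rank(C) = 2 = n, so the pair (A, B) is completely controllable.

2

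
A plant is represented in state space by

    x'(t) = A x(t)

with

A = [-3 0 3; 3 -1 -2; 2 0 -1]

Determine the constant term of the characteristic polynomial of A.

-3

Expand det(sI - A) for the 3×3 matrix.
p(s) = s^3 + 5s^2 + s - 3.
(Check: constant term = det(-A) = (-1)^3 det A = -3; coefficient of s^2 = -tr A = 5.)
The constant term is -3.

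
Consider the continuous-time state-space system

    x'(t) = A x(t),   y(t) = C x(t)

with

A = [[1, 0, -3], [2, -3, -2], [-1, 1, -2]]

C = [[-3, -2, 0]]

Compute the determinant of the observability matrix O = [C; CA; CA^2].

CA = [[-7, 6, 13]]
CA^2 = [[-8, -5, -17]]
Observability matrix O = [C; CA; CA^2] = [[-3, -2, 0], [-7, 6, 13], [-8, -5, -17]]
Expanding along the first row, det(O) = (-3)·(6·(-17) - 13·(-5)) - (-2)·((-7)·(-17) - 13·(-8)) + 0·((-7)·(-5) - 6·(-8)) = (-3)·(-37) - (-2)·223 + 0·83 = 557
Since det(O) ≠ 0, rank(O) = 3 and the system is completely observable.

557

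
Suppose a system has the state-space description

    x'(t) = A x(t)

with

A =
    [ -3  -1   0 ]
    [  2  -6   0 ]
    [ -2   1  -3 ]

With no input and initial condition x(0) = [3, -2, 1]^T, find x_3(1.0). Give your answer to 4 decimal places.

-0.2020

det(sI - A) = s^3 - (tr A)s^2 + (M11 + M22 + M33)s - det A, where Mii is the 2×2 principal minor of A obtained by deleting row i and column i.
tr A = (-3) + (-6) + (-3) = -12; M11 = (-6)·(-3) - 0·1 = 18 - 0 = 18; M22 = (-3)·(-3) - 0·(-2) = 9 - 0 = 9; M33 = (-3)·(-6) - (-1)·2 = 18 - (-2) = 20; sum of minors = 47.
det A = (-3)·((-6)·(-3) - 0·1) - (-1)·(2·(-3) - 0·(-2)) + 0·(2·1 - (-6)·(-2)) = (-3)·18 - (-1)·(-6) + 0·(-10) = -60.
So p(s) = det(sI - A) = s^3 + 12s^2 + 47s + 60.
Rational-root test: any integer root divides 60. Testing small divisors, s = -3 works: p(-3) = -27 + 108 + (-141) + 60 = 0, so (s + 3) is a factor.
Dividing, p(s) = (s + 3)(s^2 + 9s + 20).
Factor s^2 + 9s + 20: two numbers with sum -9 and product 20 are -4 and -5, so s^2 + 9s + 20 = (s + 4)(s + 5).
Hence p(s) = (s + 3) (s + 4) (s + 5), with roots -5, -4, -3.
The eigenvalues -5, -4, -3 are distinct and real, so A is diagonalisable and x(t) = e^{At} x(0) = V diag(e^{λ_i t}) V^{-1} x(0), where the columns of V are the eigenvectors.
λ = -5: A - (-5)I = [[2, -1, 0], [2, -1, 0], [-2, 1, 2]]. v must be orthogonal to every row; (row 1) × (row 3) = [-2, -4, 0], so take v_1 = [1, 2, 0]^T.
λ = -4: A - (-4)I = [[1, -1, 0], [2, -2, 0], [-2, 1, 1]]. v must be orthogonal to every row; (row 1) × (row 3) = [-1, -1, -1], so take v_2 = [-1, -1, -1]^T.
λ = -3: A - (-3)I = [[0, -1, 0], [2, -3, 0], [-2, 1, 0]]. v must be orthogonal to every row; (row 1) × (row 2) = [0, 0, 2], so take v_3 = [0, 0, 1]^T.
V = [v_1 v_2 v_3] = [[1, -1, 0], [2, -1, 0], [0, -1, 1]] has det V = 1, so V^{-1} = adj(V)/det V = [[-1, 1, 0], [-2, 1, 0], [-2, 1, 1]].
Modal coordinates z(0) = V^{-1} x(0): (-1)·3 + 1·(-2) + 0·1 = -5; (-2)·3 + 1·(-2) + 0·1 = -8; (-2)·3 + 1·(-2) + 1·1 = -7; so z(0) = [-5, -8, -7]^T.
x_3(t) = Σ_i (v_i)_3 · z_i(0) · e^{λ_i t} (row 3 of V times the modal terms).
x_3(1.0) = 0·(-5)·e^{-5·1.0} + (-1)·(-8)·e^{-4·1.0} + 1·(-7)·e^{-3·1.0} = 0·0.006738 + 8·0.018316 + (-7)·0.049787 = -0.2020.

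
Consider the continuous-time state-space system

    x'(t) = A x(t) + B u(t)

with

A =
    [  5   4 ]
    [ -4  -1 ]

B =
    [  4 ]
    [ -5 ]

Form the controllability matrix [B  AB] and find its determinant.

AB = [[0], [-11]]
Controllability matrix C = [B  AB] = [[4, 0], [-5, -11]]
det(C) = 4·(-11) - 0·(-5) = -44 - 0 = -44
Since det(C) ≠ 0, rank(C) = 2 and the system is completely controllable.

-44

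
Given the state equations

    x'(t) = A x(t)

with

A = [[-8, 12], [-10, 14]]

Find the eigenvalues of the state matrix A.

2, 4

det(sI - A) = s^2 - (tr A)s + det A, with tr A = (-8) + 14 = 6 and det A = (-8)·14 - 12·(-10) = -112 - (-120) = 8.
So p(s) = det(sI - A) = s^2 - 6s + 8.
Factor s^2 - 6s + 8: two numbers with sum 6 and product 8 are 4 and 2, so s^2 - 6s + 8 = (s - 4)(s - 2).
Hence p(s) = (s - 4) (s - 2), with roots 2, 4.
At least one eigenvalue has non-negative real part, so the system is not asymptotically stable.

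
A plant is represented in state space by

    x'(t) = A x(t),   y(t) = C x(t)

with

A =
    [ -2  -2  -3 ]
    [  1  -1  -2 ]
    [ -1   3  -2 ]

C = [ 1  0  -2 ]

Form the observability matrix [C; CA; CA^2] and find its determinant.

21

CA = [[0, -8, 1]]
CA^2 = [[-9, 11, 14]]
Observability matrix O = [C; CA; CA^2] = [[1, 0, -2], [0, -8, 1], [-9, 11, 14]]
Expanding along the first row, det(O) = 1·((-8)·14 - 1·11) - 0·(0·14 - 1·(-9)) + (-2)·(0·11 - (-8)·(-9)) = 1·(-123) - 0·9 + (-2)·(-72) = 21
Since det(O) ≠ 0, rank(O) = 3 and the system is completely observable.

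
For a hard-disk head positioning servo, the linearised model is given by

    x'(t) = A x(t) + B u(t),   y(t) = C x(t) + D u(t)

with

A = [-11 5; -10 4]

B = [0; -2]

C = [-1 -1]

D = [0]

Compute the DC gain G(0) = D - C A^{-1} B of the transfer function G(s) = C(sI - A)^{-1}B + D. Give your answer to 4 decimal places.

5.3333

G(0) = C(-A)^{-1}B + D = -C A^{-1} B + D.
det A = 6, so A^{-1} = (1/6)·adj(A) = [[2/3, -5/6], [5/3, -11/6]]
A^{-1} B = [5/3, 11/3]^T
C A^{-1} B = -16/3
G(0) = D - C A^{-1} B = 0 - (-16/3) = 16/3 ≈ 5.3333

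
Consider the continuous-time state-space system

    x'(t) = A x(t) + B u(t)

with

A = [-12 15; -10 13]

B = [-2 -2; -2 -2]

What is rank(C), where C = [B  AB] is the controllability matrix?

1

AB = [[-6, -6], [-6, -6]]
Controllability matrix C = [B  AB] = [[-2, -2, -6, -6], [-2, -2, -6, -6]]
Every column of C is a scalar multiple of column 1 = [-2, -2] (multipliers 1, 1, 3, 3), so the columns span a one-dimensional space.
C ≠ 0, hence rank(C) = 1.
rank(C) = 1 < n = 2, so the pair (A, B) is not completely controllable.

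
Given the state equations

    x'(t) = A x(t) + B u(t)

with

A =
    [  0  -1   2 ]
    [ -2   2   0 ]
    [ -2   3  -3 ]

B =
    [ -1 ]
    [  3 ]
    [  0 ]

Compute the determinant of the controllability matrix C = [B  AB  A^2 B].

AB = [[-3], [8], [11]]
A^2B = [[14], [22], [-3]]
Controllability matrix C = [B  AB  A^2B] = [[-1, -3, 14], [3, 8, 22], [0, 11, -3]]
Expanding along the first row, det(C) = (-1)·(8·(-3) - 22·11) - (-3)·(3·(-3) - 22·0) + 14·(3·11 - 8·0) = (-1)·(-266) - (-3)·(-9) + 14·33 = 701
Since det(C) ≠ 0, rank(C) = 3 and the system is completely controllable.

701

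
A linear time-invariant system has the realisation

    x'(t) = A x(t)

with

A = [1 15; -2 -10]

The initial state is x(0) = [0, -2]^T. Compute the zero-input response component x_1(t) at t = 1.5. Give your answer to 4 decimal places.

-0.0578

det(sI - A) = s^2 - (tr A)s + det A, with tr A = 1 + (-10) = -9 and det A = 1·(-10) - 15·(-2) = -10 - (-30) = 20.
So p(s) = det(sI - A) = s^2 + 9s + 20.
Factor s^2 + 9s + 20: two numbers with sum -9 and product 20 are -4 and -5, so s^2 + 9s + 20 = (s + 4)(s + 5).
Hence p(s) = (s + 4) (s + 5), with roots -5, -4.
The eigenvalues -5, -4 are distinct and real, so A is diagonalisable and x(t) = e^{At} x(0) = V diag(e^{λ_i t}) V^{-1} x(0), where the columns of V are the eigenvectors.
λ = -5: A - (-5)I = [[6, 15], [-2, -5]]. Row 1 gives 6·v1 + 15·v2 = 0, so take v_1 = [5, -2]^T.
λ = -4: A - (-4)I = [[5, 15], [-2, -6]]. Row 1 gives 5·v1 + 15·v2 = 0, so take v_2 = [3, -1]^T.
V = [v_1 v_2] = [[5, 3], [-2, -1]] has det V = 1, so V^{-1} = adj(V)/det V = [[-1, -3], [2, 5]].
Modal coordinates z(0) = V^{-1} x(0): (-1)·0 + (-3)·(-2) = 6; 2·0 + 5·(-2) = -10; so z(0) = [6, -10]^T.
x_1(t) = Σ_i (v_i)_1 · z_i(0) · e^{λ_i t} (row 1 of V times the modal terms).
x_1(1.5) = 5·6·e^{-5·1.5} + 3·(-10)·e^{-4·1.5} = 30·0.000553 + (-30)·0.002479 = -0.0578.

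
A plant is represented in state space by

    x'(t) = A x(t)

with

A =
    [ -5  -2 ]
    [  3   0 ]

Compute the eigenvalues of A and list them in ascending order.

det(sI - A) = s^2 - (tr A)s + det A, with tr A = (-5) + 0 = -5 and det A = (-5)·0 - (-2)·3 = 0 - (-6) = 6.
So p(s) = det(sI - A) = s^2 + 5s + 6.
Factor s^2 + 5s + 6: two numbers with sum -5 and product 6 are -2 and -3, so s^2 + 5s + 6 = (s + 2)(s + 3).
Hence p(s) = (s + 2) (s + 3), with roots -3, -2.
All eigenvalues have negative real part, so the system is asymptotically stable.

-3, -2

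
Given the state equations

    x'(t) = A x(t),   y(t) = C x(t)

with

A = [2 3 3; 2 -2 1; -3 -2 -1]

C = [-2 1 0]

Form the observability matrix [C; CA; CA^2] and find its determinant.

-337

CA = [[-2, -8, -5]]
CA^2 = [[-5, 20, -9]]
Observability matrix O = [C; CA; CA^2] = [[-2, 1, 0], [-2, -8, -5], [-5, 20, -9]]
Expanding along the first row, det(O) = (-2)·((-8)·(-9) - (-5)·20) - 1·((-2)·(-9) - (-5)·(-5)) + 0·((-2)·20 - (-8)·(-5)) = (-2)·172 - 1·(-7) + 0·(-80) = -337
Since det(O) ≠ 0, rank(O) = 3 and the system is completely observable.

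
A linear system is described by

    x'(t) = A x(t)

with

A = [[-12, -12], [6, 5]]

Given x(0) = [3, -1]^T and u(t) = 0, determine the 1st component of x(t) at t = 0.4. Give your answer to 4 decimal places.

det(sI - A) = s^2 - (tr A)s + det A, with tr A = (-12) + 5 = -7 and det A = (-12)·5 - (-12)·6 = -60 - (-72) = 12.
So p(s) = det(sI - A) = s^2 + 7s + 12.
Factor s^2 + 7s + 12: two numbers with sum -7 and product 12 are -3 and -4, so s^2 + 7s + 12 = (s + 3)(s + 4).
Hence p(s) = (s + 3) (s + 4), with roots -4, -3.
The eigenvalues -4, -3 are distinct and real, so A is diagonalisable and x(t) = e^{At} x(0) = V diag(e^{λ_i t}) V^{-1} x(0), where the columns of V are the eigenvectors.
λ = -4: A - (-4)I = [[-8, -12], [6, 9]]. Row 1 gives (-8)·v1 + (-12)·v2 = 0, so take v_1 = [-3, 2]^T.
λ = -3: A - (-3)I = [[-9, -12], [6, 8]]. Row 1 gives (-9)·v1 + (-12)·v2 = 0, so take v_2 = [4, -3]^T.
V = [v_1 v_2] = [[-3, 4], [2, -3]] has det V = 1, so V^{-1} = adj(V)/det V = [[-3, -4], [-2, -3]].
Modal coordinates z(0) = V^{-1} x(0): (-3)·3 + (-4)·(-1) = -5; (-2)·3 + (-3)·(-1) = -3; so z(0) = [-5, -3]^T.
x_1(t) = Σ_i (v_i)_1 · z_i(0) · e^{λ_i t} (row 1 of V times the modal terms).
x_1(0.4) = (-3)·(-5)·e^{-4·0.4} + 4·(-3)·e^{-3·0.4} = 15·0.201897 + (-12)·0.301194 = -0.5859.

-0.5859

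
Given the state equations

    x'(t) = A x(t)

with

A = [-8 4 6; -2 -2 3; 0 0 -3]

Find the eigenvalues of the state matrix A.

-6, -4, -3

det(sI - A) = s^3 - (tr A)s^2 + (M11 + M22 + M33)s - det A, where Mii is the 2×2 principal minor of A obtained by deleting row i and column i.
tr A = (-8) + (-2) + (-3) = -13; M11 = (-2)·(-3) - 3·0 = 6 - 0 = 6; M22 = (-8)·(-3) - 6·0 = 24 - 0 = 24; M33 = (-8)·(-2) - 4·(-2) = 16 - (-8) = 24; sum of minors = 54.
det A = (-8)·((-2)·(-3) - 3·0) - 4·((-2)·(-3) - 3·0) + 6·((-2)·0 - (-2)·0) = (-8)·6 - 4·6 + 6·0 = -72.
So p(s) = det(sI - A) = s^3 + 13s^2 + 54s + 72.
Rational-root test: any integer root divides 72. Testing small divisors, s = -3 works: p(-3) = -27 + 117 + (-162) + 72 = 0, so (s + 3) is a factor.
Dividing, p(s) = (s + 3)(s^2 + 10s + 24).
Factor s^2 + 10s + 24: two numbers with sum -10 and product 24 are -4 and -6, so s^2 + 10s + 24 = (s + 4)(s + 6).
Hence p(s) = (s + 3) (s + 4) (s + 6), with roots -6, -4, -3.
All eigenvalues have negative real part, so the system is asymptotically stable.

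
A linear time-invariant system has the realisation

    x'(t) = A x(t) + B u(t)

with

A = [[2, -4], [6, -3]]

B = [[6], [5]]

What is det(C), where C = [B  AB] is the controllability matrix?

AB = [[-8], [21]]
Controllability matrix C = [B  AB] = [[6, -8], [5, 21]]
det(C) = 6·21 - (-8)·5 = 126 - (-40) = 166
Since det(C) ≠ 0, rank(C) = 2 and the system is completely controllable.

166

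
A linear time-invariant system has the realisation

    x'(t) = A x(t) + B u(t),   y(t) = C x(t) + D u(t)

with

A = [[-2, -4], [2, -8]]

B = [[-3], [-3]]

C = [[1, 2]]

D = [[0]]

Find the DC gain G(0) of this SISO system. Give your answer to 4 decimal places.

G(0) = C(-A)^{-1}B + D = -C A^{-1} B + D.
det A = 24, so A^{-1} = (1/24)·adj(A) = [[-1/3, 1/6], [-1/12, -1/12]]
A^{-1} B = [1/2, 1/2]^T
C A^{-1} B = 3/2
G(0) = D - C A^{-1} B = 0 - (3/2) = -3/2 ≈ -1.5000

-1.5000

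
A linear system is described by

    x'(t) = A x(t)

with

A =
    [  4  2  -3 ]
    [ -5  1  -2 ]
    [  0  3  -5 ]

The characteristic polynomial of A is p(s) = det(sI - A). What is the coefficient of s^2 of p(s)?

0

Expand det(sI - A) for the 3×3 matrix.
p(s) = s^3 - 5s + 1.
(Check: constant term = det(-A) = (-1)^3 det A = 1; coefficient of s^2 = -tr A = 0.)
The coefficient of s^2 is 0.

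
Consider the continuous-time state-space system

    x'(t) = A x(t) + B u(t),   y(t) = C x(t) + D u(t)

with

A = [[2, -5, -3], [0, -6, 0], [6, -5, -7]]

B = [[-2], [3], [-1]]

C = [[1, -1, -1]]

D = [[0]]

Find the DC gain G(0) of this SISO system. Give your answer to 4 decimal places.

-0.7500

G(0) = C(-A)^{-1}B + D = -C A^{-1} B + D.
det A = -24, so A^{-1} = (1/-24)·adj(A) = [[-7/4, 5/6, 3/4], [0, -1/6, 0], [-3/2, 5/6, 1/2]]
A^{-1} B = [21/4, -1/2, 5]^T
C A^{-1} B = 3/4
G(0) = D - C A^{-1} B = 0 - (3/4) = -3/4 ≈ -0.7500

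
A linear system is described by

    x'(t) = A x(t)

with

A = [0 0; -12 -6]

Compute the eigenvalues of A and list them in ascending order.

-6, 0

det(sI - A) = s^2 - (tr A)s + det A, with tr A = 0 + (-6) = -6 and det A = 0·(-6) - 0·(-12) = 0 - 0 = 0.
So p(s) = det(sI - A) = s^2 + 6s.
Factor s^2 + 6s: two numbers with sum -6 and product 0 are 0 and -6, so s^2 + 6s = s(s + 6).
Hence p(s) = s (s + 6), with roots -6, 0.
At least one eigenvalue has non-negative real part, so the system is not asymptotically stable.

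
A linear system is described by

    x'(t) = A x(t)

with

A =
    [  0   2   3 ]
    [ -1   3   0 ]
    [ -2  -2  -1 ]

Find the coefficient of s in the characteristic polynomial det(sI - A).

5

Expand det(sI - A) for the 3×3 matrix.
p(s) = s^3 - 2s^2 + 5s - 22.
(Check: constant term = det(-A) = (-1)^3 det A = -22; coefficient of s^2 = -tr A = -2.)
The coefficient of s is 5.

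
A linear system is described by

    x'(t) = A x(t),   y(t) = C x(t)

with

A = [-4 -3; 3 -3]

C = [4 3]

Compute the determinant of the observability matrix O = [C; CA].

-63

CA = [[-7, -21]]
Observability matrix O = [C; CA] = [[4, 3], [-7, -21]]
det(O) = 4·(-21) - 3·(-7) = -84 - (-21) = -63
Since det(O) ≠ 0, rank(O) = 2 and the system is completely observable.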